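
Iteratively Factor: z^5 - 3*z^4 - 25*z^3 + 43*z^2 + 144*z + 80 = (z - 5)*(z^4 + 2*z^3 - 15*z^2 - 32*z - 16) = (z - 5)*(z + 1)*(z^3 + z^2 - 16*z - 16) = (z - 5)*(z - 4)*(z + 1)*(z^2 + 5*z + 4) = (z - 5)*(z - 4)*(z + 1)^2*(z + 4)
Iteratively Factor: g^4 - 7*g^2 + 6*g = (g - 1)*(g^3 + g^2 - 6*g) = g*(g - 1)*(g^2 + g - 6) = g*(g - 1)*(g + 3)*(g - 2)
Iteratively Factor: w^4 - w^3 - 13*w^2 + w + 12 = (w - 1)*(w^3 - 13*w - 12) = (w - 4)*(w - 1)*(w^2 + 4*w + 3) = (w - 4)*(w - 1)*(w + 3)*(w + 1)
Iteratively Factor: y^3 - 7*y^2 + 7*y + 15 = (y + 1)*(y^2 - 8*y + 15) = (y - 3)*(y + 1)*(y - 5)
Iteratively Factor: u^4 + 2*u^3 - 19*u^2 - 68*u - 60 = (u + 2)*(u^3 - 19*u - 30) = (u - 5)*(u + 2)*(u^2 + 5*u + 6) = (u - 5)*(u + 2)*(u + 3)*(u + 2)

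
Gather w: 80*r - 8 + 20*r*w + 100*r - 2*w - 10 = 180*r + w*(20*r - 2) - 18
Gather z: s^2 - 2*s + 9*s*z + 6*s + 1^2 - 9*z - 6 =s^2 + 4*s + z*(9*s - 9) - 5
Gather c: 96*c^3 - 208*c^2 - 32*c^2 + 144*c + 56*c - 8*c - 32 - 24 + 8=96*c^3 - 240*c^2 + 192*c - 48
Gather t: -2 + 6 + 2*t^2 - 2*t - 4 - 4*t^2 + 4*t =-2*t^2 + 2*t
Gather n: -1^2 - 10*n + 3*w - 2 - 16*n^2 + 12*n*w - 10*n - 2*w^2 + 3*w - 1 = -16*n^2 + n*(12*w - 20) - 2*w^2 + 6*w - 4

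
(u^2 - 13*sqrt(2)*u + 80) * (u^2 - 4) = u^4 - 13*sqrt(2)*u^3 + 76*u^2 + 52*sqrt(2)*u - 320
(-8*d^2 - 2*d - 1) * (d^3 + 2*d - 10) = -8*d^5 - 2*d^4 - 17*d^3 + 76*d^2 + 18*d + 10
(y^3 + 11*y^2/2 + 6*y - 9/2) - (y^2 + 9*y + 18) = y^3 + 9*y^2/2 - 3*y - 45/2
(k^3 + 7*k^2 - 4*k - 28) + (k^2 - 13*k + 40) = k^3 + 8*k^2 - 17*k + 12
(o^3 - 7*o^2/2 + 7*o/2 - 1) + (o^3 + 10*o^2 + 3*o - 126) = 2*o^3 + 13*o^2/2 + 13*o/2 - 127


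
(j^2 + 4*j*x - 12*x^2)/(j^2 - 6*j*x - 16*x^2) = (-j^2 - 4*j*x + 12*x^2)/(-j^2 + 6*j*x + 16*x^2)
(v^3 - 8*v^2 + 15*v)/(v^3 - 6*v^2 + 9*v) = (v - 5)/(v - 3)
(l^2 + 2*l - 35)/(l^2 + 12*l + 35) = (l - 5)/(l + 5)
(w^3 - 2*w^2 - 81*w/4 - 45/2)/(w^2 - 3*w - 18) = (w^2 + 4*w + 15/4)/(w + 3)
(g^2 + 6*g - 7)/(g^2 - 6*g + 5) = (g + 7)/(g - 5)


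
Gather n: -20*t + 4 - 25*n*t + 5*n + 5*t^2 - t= n*(5 - 25*t) + 5*t^2 - 21*t + 4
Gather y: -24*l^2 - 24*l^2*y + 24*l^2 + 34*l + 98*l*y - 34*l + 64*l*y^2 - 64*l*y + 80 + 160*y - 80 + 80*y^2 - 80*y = y^2*(64*l + 80) + y*(-24*l^2 + 34*l + 80)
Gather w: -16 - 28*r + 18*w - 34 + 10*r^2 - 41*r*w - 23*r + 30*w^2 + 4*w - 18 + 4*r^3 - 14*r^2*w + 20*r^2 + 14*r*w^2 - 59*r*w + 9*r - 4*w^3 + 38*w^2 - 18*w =4*r^3 + 30*r^2 - 42*r - 4*w^3 + w^2*(14*r + 68) + w*(-14*r^2 - 100*r + 4) - 68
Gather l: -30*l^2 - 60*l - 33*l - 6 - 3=-30*l^2 - 93*l - 9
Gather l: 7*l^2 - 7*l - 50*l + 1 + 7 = 7*l^2 - 57*l + 8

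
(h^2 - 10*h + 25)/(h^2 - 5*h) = (h - 5)/h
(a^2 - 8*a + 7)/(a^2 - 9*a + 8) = (a - 7)/(a - 8)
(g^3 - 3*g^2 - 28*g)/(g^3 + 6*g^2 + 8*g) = (g - 7)/(g + 2)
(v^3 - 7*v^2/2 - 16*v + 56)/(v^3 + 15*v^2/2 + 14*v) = (2*v^2 - 15*v + 28)/(v*(2*v + 7))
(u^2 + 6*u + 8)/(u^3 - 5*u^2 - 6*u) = (u^2 + 6*u + 8)/(u*(u^2 - 5*u - 6))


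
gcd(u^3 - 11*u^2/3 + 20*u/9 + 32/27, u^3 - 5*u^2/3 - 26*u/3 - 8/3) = u + 1/3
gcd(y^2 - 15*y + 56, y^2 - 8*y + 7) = y - 7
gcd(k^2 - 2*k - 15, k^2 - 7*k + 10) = k - 5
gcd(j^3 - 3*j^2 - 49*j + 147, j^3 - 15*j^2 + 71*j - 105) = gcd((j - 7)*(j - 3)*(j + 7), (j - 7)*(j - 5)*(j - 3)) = j^2 - 10*j + 21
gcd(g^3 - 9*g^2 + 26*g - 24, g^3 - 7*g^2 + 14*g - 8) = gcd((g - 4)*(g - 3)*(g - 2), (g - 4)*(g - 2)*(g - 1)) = g^2 - 6*g + 8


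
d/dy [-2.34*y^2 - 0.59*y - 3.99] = -4.68*y - 0.59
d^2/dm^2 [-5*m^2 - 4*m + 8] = -10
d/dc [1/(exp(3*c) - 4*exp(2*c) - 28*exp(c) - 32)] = (-3*exp(2*c) + 8*exp(c) + 28)*exp(c)/(-exp(3*c) + 4*exp(2*c) + 28*exp(c) + 32)^2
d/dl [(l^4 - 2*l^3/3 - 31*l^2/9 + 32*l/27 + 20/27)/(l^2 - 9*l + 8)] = (54*l^5 - 747*l^4 + 1188*l^3 + 373*l^2 - 1528*l + 436)/(27*(l^4 - 18*l^3 + 97*l^2 - 144*l + 64))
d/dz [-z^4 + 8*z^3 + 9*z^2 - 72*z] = -4*z^3 + 24*z^2 + 18*z - 72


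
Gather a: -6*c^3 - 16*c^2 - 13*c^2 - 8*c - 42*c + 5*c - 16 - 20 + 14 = -6*c^3 - 29*c^2 - 45*c - 22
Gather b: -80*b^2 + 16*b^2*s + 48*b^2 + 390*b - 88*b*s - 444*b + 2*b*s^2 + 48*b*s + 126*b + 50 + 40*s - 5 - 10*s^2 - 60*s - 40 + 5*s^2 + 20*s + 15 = b^2*(16*s - 32) + b*(2*s^2 - 40*s + 72) - 5*s^2 + 20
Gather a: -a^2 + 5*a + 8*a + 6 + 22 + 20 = -a^2 + 13*a + 48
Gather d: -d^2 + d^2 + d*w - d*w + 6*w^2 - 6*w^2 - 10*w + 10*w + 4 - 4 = 0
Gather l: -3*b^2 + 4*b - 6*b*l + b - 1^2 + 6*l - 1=-3*b^2 + 5*b + l*(6 - 6*b) - 2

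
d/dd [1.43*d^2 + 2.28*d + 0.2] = 2.86*d + 2.28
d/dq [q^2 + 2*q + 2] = 2*q + 2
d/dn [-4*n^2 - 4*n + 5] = -8*n - 4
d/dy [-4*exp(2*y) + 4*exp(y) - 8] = (4 - 8*exp(y))*exp(y)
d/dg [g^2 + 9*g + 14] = 2*g + 9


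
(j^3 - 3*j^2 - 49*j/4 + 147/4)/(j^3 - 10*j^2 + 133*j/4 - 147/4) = (2*j + 7)/(2*j - 7)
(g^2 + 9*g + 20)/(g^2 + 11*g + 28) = (g + 5)/(g + 7)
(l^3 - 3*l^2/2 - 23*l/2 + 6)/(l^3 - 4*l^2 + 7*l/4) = 2*(l^2 - l - 12)/(l*(2*l - 7))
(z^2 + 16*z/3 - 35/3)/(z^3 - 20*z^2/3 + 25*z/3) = (z + 7)/(z*(z - 5))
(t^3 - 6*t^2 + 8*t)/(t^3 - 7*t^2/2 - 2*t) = 2*(t - 2)/(2*t + 1)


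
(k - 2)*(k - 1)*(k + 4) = k^3 + k^2 - 10*k + 8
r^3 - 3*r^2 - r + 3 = (r - 3)*(r - 1)*(r + 1)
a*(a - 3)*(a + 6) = a^3 + 3*a^2 - 18*a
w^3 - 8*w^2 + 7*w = w*(w - 7)*(w - 1)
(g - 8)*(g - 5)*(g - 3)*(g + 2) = g^4 - 14*g^3 + 47*g^2 + 38*g - 240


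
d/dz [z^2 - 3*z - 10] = 2*z - 3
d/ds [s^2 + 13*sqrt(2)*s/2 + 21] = 2*s + 13*sqrt(2)/2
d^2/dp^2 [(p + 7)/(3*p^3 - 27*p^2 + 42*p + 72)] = 2*((p + 7)*(3*p^2 - 18*p + 14)^2 + (-3*p^2 + 18*p - 3*(p - 3)*(p + 7) - 14)*(p^3 - 9*p^2 + 14*p + 24))/(3*(p^3 - 9*p^2 + 14*p + 24)^3)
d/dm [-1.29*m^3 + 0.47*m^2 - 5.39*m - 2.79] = -3.87*m^2 + 0.94*m - 5.39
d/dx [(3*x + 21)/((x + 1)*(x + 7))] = -3/(x^2 + 2*x + 1)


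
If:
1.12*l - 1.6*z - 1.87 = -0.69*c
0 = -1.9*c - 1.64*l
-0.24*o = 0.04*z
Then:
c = -2.63348052990767*z - 3.07788036932959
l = 3.05098354074669*z + 3.56583701324769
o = -0.166666666666667*z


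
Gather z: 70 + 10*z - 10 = 10*z + 60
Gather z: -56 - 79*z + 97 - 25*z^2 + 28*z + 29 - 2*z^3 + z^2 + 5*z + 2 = -2*z^3 - 24*z^2 - 46*z + 72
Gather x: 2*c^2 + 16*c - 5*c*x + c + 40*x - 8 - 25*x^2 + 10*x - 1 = 2*c^2 + 17*c - 25*x^2 + x*(50 - 5*c) - 9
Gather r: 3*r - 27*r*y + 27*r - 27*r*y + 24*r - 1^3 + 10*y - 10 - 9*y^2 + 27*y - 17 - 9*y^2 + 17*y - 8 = r*(54 - 54*y) - 18*y^2 + 54*y - 36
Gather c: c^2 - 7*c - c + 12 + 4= c^2 - 8*c + 16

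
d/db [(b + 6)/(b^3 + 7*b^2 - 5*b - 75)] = (-2*b^2 - 15*b - 9)/(b^5 + 9*b^4 - 6*b^3 - 190*b^2 - 75*b + 1125)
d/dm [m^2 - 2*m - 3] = 2*m - 2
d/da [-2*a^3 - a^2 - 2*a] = -6*a^2 - 2*a - 2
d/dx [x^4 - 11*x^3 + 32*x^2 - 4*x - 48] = 4*x^3 - 33*x^2 + 64*x - 4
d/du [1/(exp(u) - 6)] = -exp(u)/(exp(u) - 6)^2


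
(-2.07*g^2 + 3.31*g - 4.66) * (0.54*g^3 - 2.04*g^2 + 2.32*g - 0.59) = -1.1178*g^5 + 6.0102*g^4 - 14.0712*g^3 + 18.4069*g^2 - 12.7641*g + 2.7494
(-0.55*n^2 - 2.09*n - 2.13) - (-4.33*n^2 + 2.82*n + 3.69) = 3.78*n^2 - 4.91*n - 5.82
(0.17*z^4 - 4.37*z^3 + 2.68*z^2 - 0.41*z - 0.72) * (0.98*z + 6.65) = 0.1666*z^5 - 3.1521*z^4 - 26.4341*z^3 + 17.4202*z^2 - 3.4321*z - 4.788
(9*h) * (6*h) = 54*h^2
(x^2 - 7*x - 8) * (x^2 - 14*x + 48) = x^4 - 21*x^3 + 138*x^2 - 224*x - 384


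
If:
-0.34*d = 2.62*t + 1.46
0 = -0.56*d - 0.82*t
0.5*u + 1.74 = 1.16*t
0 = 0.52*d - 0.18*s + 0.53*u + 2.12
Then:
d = 1.01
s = -0.26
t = -0.69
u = -5.08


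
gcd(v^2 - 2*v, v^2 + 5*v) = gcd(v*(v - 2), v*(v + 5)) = v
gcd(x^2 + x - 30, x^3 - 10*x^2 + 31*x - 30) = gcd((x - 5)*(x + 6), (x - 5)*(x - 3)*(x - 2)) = x - 5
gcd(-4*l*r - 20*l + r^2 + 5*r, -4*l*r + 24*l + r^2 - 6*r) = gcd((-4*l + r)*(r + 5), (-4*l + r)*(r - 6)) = -4*l + r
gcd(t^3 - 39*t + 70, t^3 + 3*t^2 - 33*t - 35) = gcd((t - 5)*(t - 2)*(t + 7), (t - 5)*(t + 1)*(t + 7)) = t^2 + 2*t - 35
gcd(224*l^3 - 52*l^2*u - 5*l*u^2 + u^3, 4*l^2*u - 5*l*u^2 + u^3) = -4*l + u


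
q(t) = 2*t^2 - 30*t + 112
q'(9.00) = 6.00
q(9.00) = 4.00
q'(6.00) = -6.00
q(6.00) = 4.00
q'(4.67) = -11.32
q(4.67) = 15.52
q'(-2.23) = -38.92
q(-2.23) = 188.85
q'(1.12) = -25.52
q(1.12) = 80.91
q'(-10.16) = -70.64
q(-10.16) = 623.25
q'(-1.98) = -37.92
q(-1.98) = 179.24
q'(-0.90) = -33.60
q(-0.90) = 140.62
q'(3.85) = -14.60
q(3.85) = 26.14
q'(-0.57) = -32.28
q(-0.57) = 129.75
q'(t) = 4*t - 30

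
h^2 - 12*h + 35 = (h - 7)*(h - 5)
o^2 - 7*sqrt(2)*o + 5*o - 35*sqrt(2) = (o + 5)*(o - 7*sqrt(2))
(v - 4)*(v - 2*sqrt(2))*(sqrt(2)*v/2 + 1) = sqrt(2)*v^3/2 - 2*sqrt(2)*v^2 - v^2 - 2*sqrt(2)*v + 4*v + 8*sqrt(2)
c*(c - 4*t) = c^2 - 4*c*t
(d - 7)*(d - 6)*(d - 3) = d^3 - 16*d^2 + 81*d - 126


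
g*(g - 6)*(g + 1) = g^3 - 5*g^2 - 6*g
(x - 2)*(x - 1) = x^2 - 3*x + 2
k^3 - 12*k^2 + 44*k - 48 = (k - 6)*(k - 4)*(k - 2)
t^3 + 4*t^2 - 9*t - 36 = (t - 3)*(t + 3)*(t + 4)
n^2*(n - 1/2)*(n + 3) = n^4 + 5*n^3/2 - 3*n^2/2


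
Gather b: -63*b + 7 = 7 - 63*b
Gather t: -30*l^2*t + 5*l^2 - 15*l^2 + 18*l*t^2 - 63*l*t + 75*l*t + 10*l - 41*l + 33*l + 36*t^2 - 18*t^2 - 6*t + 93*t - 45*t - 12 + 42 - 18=-10*l^2 + 2*l + t^2*(18*l + 18) + t*(-30*l^2 + 12*l + 42) + 12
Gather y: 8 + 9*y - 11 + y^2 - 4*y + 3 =y^2 + 5*y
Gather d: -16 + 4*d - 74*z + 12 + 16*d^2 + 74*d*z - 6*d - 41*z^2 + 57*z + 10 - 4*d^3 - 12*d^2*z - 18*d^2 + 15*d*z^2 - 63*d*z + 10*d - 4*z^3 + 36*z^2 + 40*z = -4*d^3 + d^2*(-12*z - 2) + d*(15*z^2 + 11*z + 8) - 4*z^3 - 5*z^2 + 23*z + 6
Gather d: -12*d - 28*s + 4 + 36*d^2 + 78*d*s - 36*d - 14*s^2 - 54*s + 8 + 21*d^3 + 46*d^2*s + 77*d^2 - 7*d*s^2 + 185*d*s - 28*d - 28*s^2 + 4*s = 21*d^3 + d^2*(46*s + 113) + d*(-7*s^2 + 263*s - 76) - 42*s^2 - 78*s + 12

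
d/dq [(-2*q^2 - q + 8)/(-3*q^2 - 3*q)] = (q^2 + 16*q + 8)/(3*q^2*(q^2 + 2*q + 1))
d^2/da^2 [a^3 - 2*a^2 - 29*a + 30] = 6*a - 4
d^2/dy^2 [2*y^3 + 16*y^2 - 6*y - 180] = 12*y + 32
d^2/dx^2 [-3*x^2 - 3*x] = -6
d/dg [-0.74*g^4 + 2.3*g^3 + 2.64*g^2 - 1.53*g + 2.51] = -2.96*g^3 + 6.9*g^2 + 5.28*g - 1.53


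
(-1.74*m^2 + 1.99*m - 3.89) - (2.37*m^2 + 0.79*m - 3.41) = -4.11*m^2 + 1.2*m - 0.48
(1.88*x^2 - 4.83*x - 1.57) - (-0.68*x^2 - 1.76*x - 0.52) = 2.56*x^2 - 3.07*x - 1.05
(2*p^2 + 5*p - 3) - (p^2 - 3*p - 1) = p^2 + 8*p - 2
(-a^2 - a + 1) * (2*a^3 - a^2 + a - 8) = -2*a^5 - a^4 + 2*a^3 + 6*a^2 + 9*a - 8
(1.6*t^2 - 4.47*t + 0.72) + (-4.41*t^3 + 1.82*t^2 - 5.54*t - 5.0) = -4.41*t^3 + 3.42*t^2 - 10.01*t - 4.28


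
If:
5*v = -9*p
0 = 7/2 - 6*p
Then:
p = 7/12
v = -21/20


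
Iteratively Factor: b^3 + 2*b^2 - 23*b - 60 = (b - 5)*(b^2 + 7*b + 12) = (b - 5)*(b + 3)*(b + 4)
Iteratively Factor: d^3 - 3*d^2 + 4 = (d - 2)*(d^2 - d - 2) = (d - 2)^2*(d + 1)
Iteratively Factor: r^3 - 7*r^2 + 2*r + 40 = (r - 4)*(r^2 - 3*r - 10) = (r - 5)*(r - 4)*(r + 2)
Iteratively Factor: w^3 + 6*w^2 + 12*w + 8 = (w + 2)*(w^2 + 4*w + 4) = (w + 2)^2*(w + 2)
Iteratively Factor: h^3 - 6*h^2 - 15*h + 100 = (h + 4)*(h^2 - 10*h + 25) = (h - 5)*(h + 4)*(h - 5)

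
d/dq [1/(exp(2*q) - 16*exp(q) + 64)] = 2*(8 - exp(q))*exp(q)/(exp(2*q) - 16*exp(q) + 64)^2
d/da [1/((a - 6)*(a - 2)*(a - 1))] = (-(a - 6)*(a - 2) - (a - 6)*(a - 1) - (a - 2)*(a - 1))/((a - 6)^2*(a - 2)^2*(a - 1)^2)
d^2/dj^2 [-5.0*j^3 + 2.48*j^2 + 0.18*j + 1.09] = 4.96 - 30.0*j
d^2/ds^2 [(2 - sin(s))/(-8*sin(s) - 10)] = 13*(4*sin(s)^2 - 5*sin(s) - 8)/(2*(4*sin(s) + 5)^3)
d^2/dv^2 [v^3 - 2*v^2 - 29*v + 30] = 6*v - 4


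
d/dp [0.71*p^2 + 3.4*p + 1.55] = 1.42*p + 3.4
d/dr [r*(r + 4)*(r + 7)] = 3*r^2 + 22*r + 28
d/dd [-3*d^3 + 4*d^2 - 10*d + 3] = -9*d^2 + 8*d - 10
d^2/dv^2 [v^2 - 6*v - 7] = 2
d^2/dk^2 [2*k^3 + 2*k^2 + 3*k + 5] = 12*k + 4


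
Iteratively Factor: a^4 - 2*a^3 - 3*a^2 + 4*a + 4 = (a - 2)*(a^3 - 3*a - 2) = (a - 2)*(a + 1)*(a^2 - a - 2) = (a - 2)*(a + 1)^2*(a - 2)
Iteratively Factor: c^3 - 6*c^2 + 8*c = (c)*(c^2 - 6*c + 8) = c*(c - 2)*(c - 4)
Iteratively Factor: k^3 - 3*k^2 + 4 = (k + 1)*(k^2 - 4*k + 4) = (k - 2)*(k + 1)*(k - 2)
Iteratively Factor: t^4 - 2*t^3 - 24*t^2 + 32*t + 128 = (t + 2)*(t^3 - 4*t^2 - 16*t + 64) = (t + 2)*(t + 4)*(t^2 - 8*t + 16) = (t - 4)*(t + 2)*(t + 4)*(t - 4)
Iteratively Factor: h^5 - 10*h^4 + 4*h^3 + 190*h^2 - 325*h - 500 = (h - 5)*(h^4 - 5*h^3 - 21*h^2 + 85*h + 100) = (h - 5)^2*(h^3 - 21*h - 20) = (h - 5)^2*(h + 1)*(h^2 - h - 20) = (h - 5)^3*(h + 1)*(h + 4)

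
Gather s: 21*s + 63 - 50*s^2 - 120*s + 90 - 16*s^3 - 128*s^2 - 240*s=-16*s^3 - 178*s^2 - 339*s + 153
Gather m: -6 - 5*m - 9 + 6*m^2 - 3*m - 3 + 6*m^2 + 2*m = 12*m^2 - 6*m - 18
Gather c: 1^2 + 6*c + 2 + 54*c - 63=60*c - 60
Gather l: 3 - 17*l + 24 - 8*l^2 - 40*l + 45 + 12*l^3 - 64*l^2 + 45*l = 12*l^3 - 72*l^2 - 12*l + 72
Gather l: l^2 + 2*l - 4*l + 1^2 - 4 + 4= l^2 - 2*l + 1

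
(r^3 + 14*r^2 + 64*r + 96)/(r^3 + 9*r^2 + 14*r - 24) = (r + 4)/(r - 1)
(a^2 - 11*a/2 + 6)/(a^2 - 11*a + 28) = (a - 3/2)/(a - 7)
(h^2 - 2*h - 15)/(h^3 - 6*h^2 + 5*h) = (h + 3)/(h*(h - 1))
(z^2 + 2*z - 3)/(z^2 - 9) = (z - 1)/(z - 3)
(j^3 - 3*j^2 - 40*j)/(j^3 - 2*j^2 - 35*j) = (j - 8)/(j - 7)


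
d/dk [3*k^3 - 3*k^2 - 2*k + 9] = 9*k^2 - 6*k - 2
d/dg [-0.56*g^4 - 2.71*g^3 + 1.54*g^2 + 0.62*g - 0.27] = -2.24*g^3 - 8.13*g^2 + 3.08*g + 0.62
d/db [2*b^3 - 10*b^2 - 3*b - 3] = 6*b^2 - 20*b - 3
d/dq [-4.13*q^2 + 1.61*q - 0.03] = 1.61 - 8.26*q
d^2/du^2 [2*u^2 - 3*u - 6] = 4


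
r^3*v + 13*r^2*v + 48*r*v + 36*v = (r + 6)^2*(r*v + v)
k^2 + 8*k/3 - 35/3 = (k - 7/3)*(k + 5)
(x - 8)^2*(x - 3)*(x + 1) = x^4 - 18*x^3 + 93*x^2 - 80*x - 192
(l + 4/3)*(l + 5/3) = l^2 + 3*l + 20/9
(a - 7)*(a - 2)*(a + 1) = a^3 - 8*a^2 + 5*a + 14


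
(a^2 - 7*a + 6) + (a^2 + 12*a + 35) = 2*a^2 + 5*a + 41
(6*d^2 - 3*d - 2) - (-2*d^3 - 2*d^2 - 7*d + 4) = 2*d^3 + 8*d^2 + 4*d - 6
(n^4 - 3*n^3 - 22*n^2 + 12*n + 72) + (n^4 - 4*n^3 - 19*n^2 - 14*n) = 2*n^4 - 7*n^3 - 41*n^2 - 2*n + 72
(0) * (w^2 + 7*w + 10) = 0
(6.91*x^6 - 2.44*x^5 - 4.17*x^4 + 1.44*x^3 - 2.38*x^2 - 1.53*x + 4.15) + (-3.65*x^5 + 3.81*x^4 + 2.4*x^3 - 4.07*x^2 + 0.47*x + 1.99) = 6.91*x^6 - 6.09*x^5 - 0.36*x^4 + 3.84*x^3 - 6.45*x^2 - 1.06*x + 6.14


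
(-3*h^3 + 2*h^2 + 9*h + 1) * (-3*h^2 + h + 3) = 9*h^5 - 9*h^4 - 34*h^3 + 12*h^2 + 28*h + 3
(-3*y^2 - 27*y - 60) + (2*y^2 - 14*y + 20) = -y^2 - 41*y - 40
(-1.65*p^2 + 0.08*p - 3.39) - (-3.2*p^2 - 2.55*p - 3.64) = 1.55*p^2 + 2.63*p + 0.25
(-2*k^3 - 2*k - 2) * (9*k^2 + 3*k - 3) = -18*k^5 - 6*k^4 - 12*k^3 - 24*k^2 + 6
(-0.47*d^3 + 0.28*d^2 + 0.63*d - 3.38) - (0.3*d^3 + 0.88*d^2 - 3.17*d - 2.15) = -0.77*d^3 - 0.6*d^2 + 3.8*d - 1.23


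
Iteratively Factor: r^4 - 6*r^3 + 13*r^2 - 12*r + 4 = (r - 1)*(r^3 - 5*r^2 + 8*r - 4) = (r - 2)*(r - 1)*(r^2 - 3*r + 2) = (r - 2)^2*(r - 1)*(r - 1)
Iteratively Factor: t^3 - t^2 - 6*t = (t)*(t^2 - t - 6) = t*(t + 2)*(t - 3)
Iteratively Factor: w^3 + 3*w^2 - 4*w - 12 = (w + 2)*(w^2 + w - 6) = (w + 2)*(w + 3)*(w - 2)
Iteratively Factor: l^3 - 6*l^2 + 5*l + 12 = (l + 1)*(l^2 - 7*l + 12) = (l - 4)*(l + 1)*(l - 3)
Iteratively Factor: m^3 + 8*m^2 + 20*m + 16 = (m + 4)*(m^2 + 4*m + 4) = (m + 2)*(m + 4)*(m + 2)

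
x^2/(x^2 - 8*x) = x/(x - 8)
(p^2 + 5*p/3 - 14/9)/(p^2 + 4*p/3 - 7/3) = (p - 2/3)/(p - 1)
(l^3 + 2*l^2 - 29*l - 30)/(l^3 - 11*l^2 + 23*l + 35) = (l + 6)/(l - 7)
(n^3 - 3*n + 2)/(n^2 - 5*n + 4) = (n^2 + n - 2)/(n - 4)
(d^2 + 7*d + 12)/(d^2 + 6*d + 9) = (d + 4)/(d + 3)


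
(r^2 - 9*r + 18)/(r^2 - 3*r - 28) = (-r^2 + 9*r - 18)/(-r^2 + 3*r + 28)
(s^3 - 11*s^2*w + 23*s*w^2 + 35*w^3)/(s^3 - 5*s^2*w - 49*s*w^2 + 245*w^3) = (s + w)/(s + 7*w)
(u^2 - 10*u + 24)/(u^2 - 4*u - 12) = (u - 4)/(u + 2)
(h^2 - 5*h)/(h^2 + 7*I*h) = (h - 5)/(h + 7*I)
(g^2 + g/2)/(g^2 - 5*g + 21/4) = 2*g*(2*g + 1)/(4*g^2 - 20*g + 21)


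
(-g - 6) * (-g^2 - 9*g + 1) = g^3 + 15*g^2 + 53*g - 6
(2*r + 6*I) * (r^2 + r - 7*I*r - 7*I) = 2*r^3 + 2*r^2 - 8*I*r^2 + 42*r - 8*I*r + 42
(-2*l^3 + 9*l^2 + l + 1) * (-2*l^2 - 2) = 4*l^5 - 18*l^4 + 2*l^3 - 20*l^2 - 2*l - 2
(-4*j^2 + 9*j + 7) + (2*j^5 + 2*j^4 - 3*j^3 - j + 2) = 2*j^5 + 2*j^4 - 3*j^3 - 4*j^2 + 8*j + 9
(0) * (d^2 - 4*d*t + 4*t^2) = 0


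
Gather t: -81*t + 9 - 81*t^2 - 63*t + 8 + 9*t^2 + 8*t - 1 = -72*t^2 - 136*t + 16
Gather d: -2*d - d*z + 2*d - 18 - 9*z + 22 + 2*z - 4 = -d*z - 7*z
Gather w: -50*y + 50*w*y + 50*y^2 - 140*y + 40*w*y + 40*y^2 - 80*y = 90*w*y + 90*y^2 - 270*y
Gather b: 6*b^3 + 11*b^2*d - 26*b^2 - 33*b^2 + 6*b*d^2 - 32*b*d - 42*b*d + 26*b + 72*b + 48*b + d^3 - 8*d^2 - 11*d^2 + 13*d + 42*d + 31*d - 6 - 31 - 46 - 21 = 6*b^3 + b^2*(11*d - 59) + b*(6*d^2 - 74*d + 146) + d^3 - 19*d^2 + 86*d - 104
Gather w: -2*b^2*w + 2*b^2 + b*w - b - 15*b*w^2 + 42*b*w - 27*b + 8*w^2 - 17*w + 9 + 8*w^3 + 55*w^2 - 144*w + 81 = 2*b^2 - 28*b + 8*w^3 + w^2*(63 - 15*b) + w*(-2*b^2 + 43*b - 161) + 90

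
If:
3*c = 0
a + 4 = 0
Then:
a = -4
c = 0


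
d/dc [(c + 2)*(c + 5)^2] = 3*(c + 3)*(c + 5)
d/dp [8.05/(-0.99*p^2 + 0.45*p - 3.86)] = (15.939*p - 3.6225)/(0.99*p^2 - 0.45*p + 3.86)^2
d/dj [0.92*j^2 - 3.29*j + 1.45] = 1.84*j - 3.29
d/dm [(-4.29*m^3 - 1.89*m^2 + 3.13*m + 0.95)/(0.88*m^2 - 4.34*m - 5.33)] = (-3.7752*m^4 + 37.2372*m^3 + 74.0453*m^2 + 18.4754*m - 12.5599)/(0.7744*m^4 - 7.6384*m^3 + 9.4548*m^2 + 46.2644*m + 28.4089)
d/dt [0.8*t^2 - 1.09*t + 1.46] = 1.6*t - 1.09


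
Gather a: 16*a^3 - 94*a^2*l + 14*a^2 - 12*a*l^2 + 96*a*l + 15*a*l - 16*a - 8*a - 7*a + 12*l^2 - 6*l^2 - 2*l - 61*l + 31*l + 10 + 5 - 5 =16*a^3 + a^2*(14 - 94*l) + a*(-12*l^2 + 111*l - 31) + 6*l^2 - 32*l + 10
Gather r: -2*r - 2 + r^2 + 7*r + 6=r^2 + 5*r + 4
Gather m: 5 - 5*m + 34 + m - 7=32 - 4*m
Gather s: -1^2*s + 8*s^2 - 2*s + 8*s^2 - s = 16*s^2 - 4*s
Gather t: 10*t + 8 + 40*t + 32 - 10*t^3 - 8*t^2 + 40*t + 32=-10*t^3 - 8*t^2 + 90*t + 72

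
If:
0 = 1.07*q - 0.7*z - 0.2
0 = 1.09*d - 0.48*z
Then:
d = 0.440366972477064*z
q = 0.654205607476635*z + 0.186915887850467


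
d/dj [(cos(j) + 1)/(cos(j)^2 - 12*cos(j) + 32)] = (cos(j)^2 + 2*cos(j) - 44)*sin(j)/(cos(j)^2 - 12*cos(j) + 32)^2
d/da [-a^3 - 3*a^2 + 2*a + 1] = -3*a^2 - 6*a + 2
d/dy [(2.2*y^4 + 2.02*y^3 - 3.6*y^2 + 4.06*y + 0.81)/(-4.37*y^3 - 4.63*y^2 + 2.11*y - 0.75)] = (-9.614*y^6 - 20.372*y^5 - 11.1586*y^4 + 37.4088*y^3 + 17.2759*y^2 + 12.9006*y - 4.7541)/(19.0969*y^6 + 40.4662*y^5 + 2.9955*y^4 - 12.9836*y^3 + 11.3971*y^2 - 3.165*y + 0.5625)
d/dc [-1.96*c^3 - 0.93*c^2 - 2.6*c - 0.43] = -5.88*c^2 - 1.86*c - 2.6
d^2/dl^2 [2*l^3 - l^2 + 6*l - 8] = 12*l - 2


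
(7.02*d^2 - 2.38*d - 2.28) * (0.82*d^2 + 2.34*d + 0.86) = 5.7564*d^4 + 14.4752*d^3 - 1.4016*d^2 - 7.382*d - 1.9608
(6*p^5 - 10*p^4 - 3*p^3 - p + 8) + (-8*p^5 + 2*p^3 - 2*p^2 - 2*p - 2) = -2*p^5 - 10*p^4 - p^3 - 2*p^2 - 3*p + 6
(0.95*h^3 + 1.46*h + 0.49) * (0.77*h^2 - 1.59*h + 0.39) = 0.7315*h^5 - 1.5105*h^4 + 1.4947*h^3 - 1.9441*h^2 - 0.2097*h + 0.1911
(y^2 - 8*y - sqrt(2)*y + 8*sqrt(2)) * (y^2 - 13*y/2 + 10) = y^4 - 29*y^3/2 - sqrt(2)*y^3 + 29*sqrt(2)*y^2/2 + 62*y^2 - 62*sqrt(2)*y - 80*y + 80*sqrt(2)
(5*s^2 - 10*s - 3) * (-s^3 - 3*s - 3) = -5*s^5 + 10*s^4 - 12*s^3 + 15*s^2 + 39*s + 9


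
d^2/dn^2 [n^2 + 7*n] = 2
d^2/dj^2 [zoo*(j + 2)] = 0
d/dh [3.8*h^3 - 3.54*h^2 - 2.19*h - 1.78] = 11.4*h^2 - 7.08*h - 2.19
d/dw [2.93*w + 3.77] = 2.93000000000000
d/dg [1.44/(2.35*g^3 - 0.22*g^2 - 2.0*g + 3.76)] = (-10.152*g^2 + 0.6336*g + 2.88)/(2.35*g^3 - 0.22*g^2 - 2.0*g + 3.76)^2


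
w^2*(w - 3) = w^3 - 3*w^2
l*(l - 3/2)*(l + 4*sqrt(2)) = l^3 - 3*l^2/2 + 4*sqrt(2)*l^2 - 6*sqrt(2)*l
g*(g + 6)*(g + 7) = g^3 + 13*g^2 + 42*g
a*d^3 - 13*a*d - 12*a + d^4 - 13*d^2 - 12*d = (a + d)*(d - 4)*(d + 1)*(d + 3)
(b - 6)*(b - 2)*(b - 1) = b^3 - 9*b^2 + 20*b - 12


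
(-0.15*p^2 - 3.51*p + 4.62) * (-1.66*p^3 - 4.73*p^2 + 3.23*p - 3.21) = 0.249*p^5 + 6.5361*p^4 + 8.4486*p^3 - 32.7084*p^2 + 26.1897*p - 14.8302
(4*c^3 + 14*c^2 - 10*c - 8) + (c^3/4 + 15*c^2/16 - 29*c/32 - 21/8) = 17*c^3/4 + 239*c^2/16 - 349*c/32 - 85/8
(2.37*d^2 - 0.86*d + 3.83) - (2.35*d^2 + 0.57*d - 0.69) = 0.02*d^2 - 1.43*d + 4.52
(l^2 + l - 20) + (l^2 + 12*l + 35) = 2*l^2 + 13*l + 15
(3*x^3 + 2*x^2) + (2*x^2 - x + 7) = 3*x^3 + 4*x^2 - x + 7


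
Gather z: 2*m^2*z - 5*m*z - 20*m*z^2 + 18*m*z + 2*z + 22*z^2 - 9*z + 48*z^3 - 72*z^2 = 48*z^3 + z^2*(-20*m - 50) + z*(2*m^2 + 13*m - 7)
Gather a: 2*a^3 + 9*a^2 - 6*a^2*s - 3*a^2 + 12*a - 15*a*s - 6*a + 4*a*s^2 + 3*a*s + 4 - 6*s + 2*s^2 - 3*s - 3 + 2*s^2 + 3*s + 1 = 2*a^3 + a^2*(6 - 6*s) + a*(4*s^2 - 12*s + 6) + 4*s^2 - 6*s + 2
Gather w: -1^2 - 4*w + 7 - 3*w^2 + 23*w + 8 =-3*w^2 + 19*w + 14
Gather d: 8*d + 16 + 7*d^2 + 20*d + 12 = 7*d^2 + 28*d + 28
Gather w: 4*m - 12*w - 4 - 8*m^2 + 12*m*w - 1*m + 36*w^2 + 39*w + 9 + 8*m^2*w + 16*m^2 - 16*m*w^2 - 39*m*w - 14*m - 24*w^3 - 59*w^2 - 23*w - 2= 8*m^2 - 11*m - 24*w^3 + w^2*(-16*m - 23) + w*(8*m^2 - 27*m + 4) + 3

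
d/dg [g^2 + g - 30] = 2*g + 1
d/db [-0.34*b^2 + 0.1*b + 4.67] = 0.1 - 0.68*b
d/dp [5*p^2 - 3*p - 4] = 10*p - 3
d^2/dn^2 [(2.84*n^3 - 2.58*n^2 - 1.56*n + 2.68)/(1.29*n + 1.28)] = (9.452088*n^3 + 28.136448*n^2 + 27.918336*n + 5.617176)/(2.146689*n^3 + 6.390144*n^2 + 6.340608*n + 2.097152)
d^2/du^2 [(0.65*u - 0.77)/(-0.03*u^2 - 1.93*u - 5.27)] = (-(0.06*u + 1.93)*(0.12*u + 3.86)*(0.65*u - 0.77) + (0.117*u + 2.4628)*(0.03*u^2 + 1.93*u + 5.27))/(0.03*u^2 + 1.93*u + 5.27)^3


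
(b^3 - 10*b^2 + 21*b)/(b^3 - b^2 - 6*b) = (b - 7)/(b + 2)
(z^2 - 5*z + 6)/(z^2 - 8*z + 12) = (z - 3)/(z - 6)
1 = 1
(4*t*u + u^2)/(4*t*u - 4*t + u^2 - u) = u/(u - 1)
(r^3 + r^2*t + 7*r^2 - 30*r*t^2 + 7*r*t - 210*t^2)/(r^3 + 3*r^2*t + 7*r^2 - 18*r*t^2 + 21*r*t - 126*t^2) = (r - 5*t)/(r - 3*t)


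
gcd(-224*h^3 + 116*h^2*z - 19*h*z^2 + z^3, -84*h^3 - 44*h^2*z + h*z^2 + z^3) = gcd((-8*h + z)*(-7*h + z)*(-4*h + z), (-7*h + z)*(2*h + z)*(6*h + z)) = -7*h + z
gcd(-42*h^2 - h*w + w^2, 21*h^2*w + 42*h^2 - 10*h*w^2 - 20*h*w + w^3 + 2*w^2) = -7*h + w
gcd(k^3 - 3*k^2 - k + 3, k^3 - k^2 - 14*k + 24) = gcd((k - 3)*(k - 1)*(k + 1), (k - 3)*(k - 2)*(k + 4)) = k - 3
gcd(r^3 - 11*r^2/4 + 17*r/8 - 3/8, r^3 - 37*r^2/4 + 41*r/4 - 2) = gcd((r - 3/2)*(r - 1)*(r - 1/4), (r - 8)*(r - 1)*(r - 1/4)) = r^2 - 5*r/4 + 1/4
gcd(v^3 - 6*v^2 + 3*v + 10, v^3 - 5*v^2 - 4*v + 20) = v^2 - 7*v + 10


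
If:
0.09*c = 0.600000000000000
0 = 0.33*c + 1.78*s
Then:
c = 6.67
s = -1.24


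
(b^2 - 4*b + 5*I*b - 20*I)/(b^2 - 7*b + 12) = (b + 5*I)/(b - 3)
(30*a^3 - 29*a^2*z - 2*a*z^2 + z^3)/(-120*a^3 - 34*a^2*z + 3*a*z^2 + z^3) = (-a + z)/(4*a + z)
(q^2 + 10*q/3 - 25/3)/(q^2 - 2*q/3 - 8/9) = 3*(-3*q^2 - 10*q + 25)/(-9*q^2 + 6*q + 8)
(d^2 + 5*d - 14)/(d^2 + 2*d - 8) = (d + 7)/(d + 4)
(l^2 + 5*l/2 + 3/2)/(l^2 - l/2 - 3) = (l + 1)/(l - 2)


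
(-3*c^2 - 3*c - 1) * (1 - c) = 3*c^3 - 2*c - 1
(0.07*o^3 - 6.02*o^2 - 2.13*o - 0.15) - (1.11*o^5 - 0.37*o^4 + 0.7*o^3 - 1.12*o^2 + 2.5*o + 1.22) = -1.11*o^5 + 0.37*o^4 - 0.63*o^3 - 4.9*o^2 - 4.63*o - 1.37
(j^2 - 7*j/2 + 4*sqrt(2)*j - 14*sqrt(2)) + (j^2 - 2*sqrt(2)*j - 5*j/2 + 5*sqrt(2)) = 2*j^2 - 6*j + 2*sqrt(2)*j - 9*sqrt(2)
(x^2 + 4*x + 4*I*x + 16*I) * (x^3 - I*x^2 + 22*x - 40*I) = x^5 + 4*x^4 + 3*I*x^4 + 26*x^3 + 12*I*x^3 + 104*x^2 + 48*I*x^2 + 160*x + 192*I*x + 640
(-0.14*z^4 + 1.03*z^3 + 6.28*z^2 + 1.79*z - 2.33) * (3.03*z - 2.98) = -0.4242*z^5 + 3.5381*z^4 + 15.959*z^3 - 13.2907*z^2 - 12.3941*z + 6.9434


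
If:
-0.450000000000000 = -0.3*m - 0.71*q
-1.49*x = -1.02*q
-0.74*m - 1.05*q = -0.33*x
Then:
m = -1.33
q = 1.20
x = 0.82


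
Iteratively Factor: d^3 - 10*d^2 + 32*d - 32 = (d - 4)*(d^2 - 6*d + 8) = (d - 4)^2*(d - 2)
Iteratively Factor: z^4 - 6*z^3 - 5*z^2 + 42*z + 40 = (z + 2)*(z^3 - 8*z^2 + 11*z + 20) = (z - 4)*(z + 2)*(z^2 - 4*z - 5) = (z - 5)*(z - 4)*(z + 2)*(z + 1)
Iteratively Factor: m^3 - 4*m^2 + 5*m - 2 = (m - 1)*(m^2 - 3*m + 2) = (m - 1)^2*(m - 2)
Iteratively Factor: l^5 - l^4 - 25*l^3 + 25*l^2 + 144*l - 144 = (l - 3)*(l^4 + 2*l^3 - 19*l^2 - 32*l + 48) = (l - 3)*(l + 3)*(l^3 - l^2 - 16*l + 16) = (l - 4)*(l - 3)*(l + 3)*(l^2 + 3*l - 4) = (l - 4)*(l - 3)*(l + 3)*(l + 4)*(l - 1)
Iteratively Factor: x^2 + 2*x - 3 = (x - 1)*(x + 3)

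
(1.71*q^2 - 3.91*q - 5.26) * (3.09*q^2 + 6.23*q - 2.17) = 5.2839*q^4 - 1.4286*q^3 - 44.3234*q^2 - 24.2851*q + 11.4142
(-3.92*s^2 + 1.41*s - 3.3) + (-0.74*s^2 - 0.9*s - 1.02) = -4.66*s^2 + 0.51*s - 4.32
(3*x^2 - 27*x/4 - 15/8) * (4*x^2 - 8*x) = 12*x^4 - 51*x^3 + 93*x^2/2 + 15*x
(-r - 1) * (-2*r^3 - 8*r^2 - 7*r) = 2*r^4 + 10*r^3 + 15*r^2 + 7*r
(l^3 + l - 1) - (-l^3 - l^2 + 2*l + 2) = 2*l^3 + l^2 - l - 3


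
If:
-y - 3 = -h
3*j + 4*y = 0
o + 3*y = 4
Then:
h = y + 3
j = -4*y/3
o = 4 - 3*y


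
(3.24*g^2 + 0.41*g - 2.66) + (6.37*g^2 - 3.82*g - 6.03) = 9.61*g^2 - 3.41*g - 8.69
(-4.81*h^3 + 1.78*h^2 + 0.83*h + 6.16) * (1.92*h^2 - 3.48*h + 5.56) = -9.2352*h^5 + 20.1564*h^4 - 31.3444*h^3 + 18.8356*h^2 - 16.822*h + 34.2496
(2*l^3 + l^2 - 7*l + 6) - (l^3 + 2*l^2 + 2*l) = l^3 - l^2 - 9*l + 6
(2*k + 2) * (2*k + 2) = 4*k^2 + 8*k + 4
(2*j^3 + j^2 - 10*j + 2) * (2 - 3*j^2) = -6*j^5 - 3*j^4 + 34*j^3 - 4*j^2 - 20*j + 4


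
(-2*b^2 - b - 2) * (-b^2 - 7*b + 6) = 2*b^4 + 15*b^3 - 3*b^2 + 8*b - 12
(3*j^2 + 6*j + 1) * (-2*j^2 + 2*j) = -6*j^4 - 6*j^3 + 10*j^2 + 2*j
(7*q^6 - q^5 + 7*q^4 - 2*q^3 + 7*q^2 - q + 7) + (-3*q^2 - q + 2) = 7*q^6 - q^5 + 7*q^4 - 2*q^3 + 4*q^2 - 2*q + 9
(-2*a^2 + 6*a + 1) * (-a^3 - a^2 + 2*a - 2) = 2*a^5 - 4*a^4 - 11*a^3 + 15*a^2 - 10*a - 2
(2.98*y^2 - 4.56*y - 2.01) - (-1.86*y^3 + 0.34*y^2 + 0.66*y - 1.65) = 1.86*y^3 + 2.64*y^2 - 5.22*y - 0.36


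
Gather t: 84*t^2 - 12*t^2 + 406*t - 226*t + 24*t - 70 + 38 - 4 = 72*t^2 + 204*t - 36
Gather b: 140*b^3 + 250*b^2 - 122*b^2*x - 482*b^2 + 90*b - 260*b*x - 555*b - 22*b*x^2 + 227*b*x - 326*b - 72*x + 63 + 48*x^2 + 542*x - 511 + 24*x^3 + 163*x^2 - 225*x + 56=140*b^3 + b^2*(-122*x - 232) + b*(-22*x^2 - 33*x - 791) + 24*x^3 + 211*x^2 + 245*x - 392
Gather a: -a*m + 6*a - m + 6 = a*(6 - m) - m + 6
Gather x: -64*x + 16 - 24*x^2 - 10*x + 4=-24*x^2 - 74*x + 20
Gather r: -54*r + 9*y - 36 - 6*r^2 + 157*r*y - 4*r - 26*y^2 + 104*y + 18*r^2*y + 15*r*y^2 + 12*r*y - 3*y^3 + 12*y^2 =r^2*(18*y - 6) + r*(15*y^2 + 169*y - 58) - 3*y^3 - 14*y^2 + 113*y - 36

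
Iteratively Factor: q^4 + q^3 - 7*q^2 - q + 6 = (q - 2)*(q^3 + 3*q^2 - q - 3) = (q - 2)*(q + 3)*(q^2 - 1) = (q - 2)*(q - 1)*(q + 3)*(q + 1)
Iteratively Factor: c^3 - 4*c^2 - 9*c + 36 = (c + 3)*(c^2 - 7*c + 12) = (c - 4)*(c + 3)*(c - 3)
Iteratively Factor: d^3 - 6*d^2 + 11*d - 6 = (d - 3)*(d^2 - 3*d + 2) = (d - 3)*(d - 2)*(d - 1)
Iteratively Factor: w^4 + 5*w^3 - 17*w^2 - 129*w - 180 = (w + 3)*(w^3 + 2*w^2 - 23*w - 60) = (w + 3)^2*(w^2 - w - 20) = (w + 3)^2*(w + 4)*(w - 5)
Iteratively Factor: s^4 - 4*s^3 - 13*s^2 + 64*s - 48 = (s - 3)*(s^3 - s^2 - 16*s + 16) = (s - 3)*(s - 1)*(s^2 - 16) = (s - 3)*(s - 1)*(s + 4)*(s - 4)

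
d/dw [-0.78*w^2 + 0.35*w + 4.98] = 0.35 - 1.56*w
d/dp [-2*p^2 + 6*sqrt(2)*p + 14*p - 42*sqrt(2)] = -4*p + 6*sqrt(2) + 14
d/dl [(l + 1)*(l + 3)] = 2*l + 4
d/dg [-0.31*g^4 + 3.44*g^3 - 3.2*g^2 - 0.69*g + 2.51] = -1.24*g^3 + 10.32*g^2 - 6.4*g - 0.69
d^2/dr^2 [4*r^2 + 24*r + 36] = 8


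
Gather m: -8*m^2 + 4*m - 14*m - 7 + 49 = -8*m^2 - 10*m + 42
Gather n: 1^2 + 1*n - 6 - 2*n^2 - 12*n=-2*n^2 - 11*n - 5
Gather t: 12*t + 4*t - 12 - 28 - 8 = 16*t - 48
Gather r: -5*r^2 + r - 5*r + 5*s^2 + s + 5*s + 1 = -5*r^2 - 4*r + 5*s^2 + 6*s + 1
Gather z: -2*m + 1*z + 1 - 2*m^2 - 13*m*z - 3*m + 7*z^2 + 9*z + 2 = -2*m^2 - 5*m + 7*z^2 + z*(10 - 13*m) + 3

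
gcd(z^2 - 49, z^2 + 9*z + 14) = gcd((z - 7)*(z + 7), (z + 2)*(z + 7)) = z + 7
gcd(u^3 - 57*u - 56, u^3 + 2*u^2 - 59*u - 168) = u^2 - u - 56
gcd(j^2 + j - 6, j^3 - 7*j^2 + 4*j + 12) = j - 2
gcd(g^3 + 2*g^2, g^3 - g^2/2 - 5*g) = g^2 + 2*g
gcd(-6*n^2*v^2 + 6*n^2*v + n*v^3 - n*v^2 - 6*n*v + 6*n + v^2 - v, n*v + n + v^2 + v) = 1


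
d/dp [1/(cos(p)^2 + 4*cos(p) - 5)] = 2*(cos(p) + 2)*sin(p)/(cos(p)^2 + 4*cos(p) - 5)^2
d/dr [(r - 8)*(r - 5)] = 2*r - 13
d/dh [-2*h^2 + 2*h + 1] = 2 - 4*h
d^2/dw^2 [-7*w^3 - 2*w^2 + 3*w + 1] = -42*w - 4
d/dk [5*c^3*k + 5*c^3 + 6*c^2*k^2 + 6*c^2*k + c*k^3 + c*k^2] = c*(5*c^2 + 12*c*k + 6*c + 3*k^2 + 2*k)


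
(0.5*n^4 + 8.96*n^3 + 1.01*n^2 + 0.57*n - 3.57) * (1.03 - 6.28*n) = -3.14*n^5 - 55.7538*n^4 + 2.886*n^3 - 2.5393*n^2 + 23.0067*n - 3.6771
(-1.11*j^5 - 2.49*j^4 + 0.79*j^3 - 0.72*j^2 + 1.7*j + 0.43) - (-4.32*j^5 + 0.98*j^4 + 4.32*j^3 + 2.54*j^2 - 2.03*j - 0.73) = 3.21*j^5 - 3.47*j^4 - 3.53*j^3 - 3.26*j^2 + 3.73*j + 1.16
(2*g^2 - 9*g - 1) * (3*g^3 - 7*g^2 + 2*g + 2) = 6*g^5 - 41*g^4 + 64*g^3 - 7*g^2 - 20*g - 2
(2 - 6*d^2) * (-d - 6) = 6*d^3 + 36*d^2 - 2*d - 12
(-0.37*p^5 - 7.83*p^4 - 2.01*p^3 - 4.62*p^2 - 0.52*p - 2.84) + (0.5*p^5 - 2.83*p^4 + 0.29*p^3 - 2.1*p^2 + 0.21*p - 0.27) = 0.13*p^5 - 10.66*p^4 - 1.72*p^3 - 6.72*p^2 - 0.31*p - 3.11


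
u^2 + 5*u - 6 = (u - 1)*(u + 6)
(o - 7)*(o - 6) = o^2 - 13*o + 42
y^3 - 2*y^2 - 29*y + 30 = (y - 6)*(y - 1)*(y + 5)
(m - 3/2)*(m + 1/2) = m^2 - m - 3/4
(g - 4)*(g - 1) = g^2 - 5*g + 4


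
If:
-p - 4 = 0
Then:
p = -4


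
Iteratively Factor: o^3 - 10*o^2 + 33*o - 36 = (o - 3)*(o^2 - 7*o + 12) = (o - 4)*(o - 3)*(o - 3)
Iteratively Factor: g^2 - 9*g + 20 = (g - 5)*(g - 4)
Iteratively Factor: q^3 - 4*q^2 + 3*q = (q)*(q^2 - 4*q + 3) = q*(q - 3)*(q - 1)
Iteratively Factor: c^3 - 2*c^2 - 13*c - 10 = (c + 1)*(c^2 - 3*c - 10) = (c + 1)*(c + 2)*(c - 5)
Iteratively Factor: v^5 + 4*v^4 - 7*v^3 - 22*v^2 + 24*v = (v + 3)*(v^4 + v^3 - 10*v^2 + 8*v) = (v - 1)*(v + 3)*(v^3 + 2*v^2 - 8*v) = v*(v - 1)*(v + 3)*(v^2 + 2*v - 8) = v*(v - 1)*(v + 3)*(v + 4)*(v - 2)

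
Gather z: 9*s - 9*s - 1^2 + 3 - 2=0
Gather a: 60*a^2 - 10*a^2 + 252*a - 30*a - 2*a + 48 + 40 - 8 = 50*a^2 + 220*a + 80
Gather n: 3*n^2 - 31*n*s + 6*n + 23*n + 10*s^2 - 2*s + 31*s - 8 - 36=3*n^2 + n*(29 - 31*s) + 10*s^2 + 29*s - 44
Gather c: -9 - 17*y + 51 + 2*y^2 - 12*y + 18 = 2*y^2 - 29*y + 60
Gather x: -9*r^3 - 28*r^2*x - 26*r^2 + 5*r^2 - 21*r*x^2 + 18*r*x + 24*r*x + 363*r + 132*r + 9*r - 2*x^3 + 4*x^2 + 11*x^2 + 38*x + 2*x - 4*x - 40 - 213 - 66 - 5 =-9*r^3 - 21*r^2 + 504*r - 2*x^3 + x^2*(15 - 21*r) + x*(-28*r^2 + 42*r + 36) - 324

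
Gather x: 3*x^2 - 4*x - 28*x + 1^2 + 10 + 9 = 3*x^2 - 32*x + 20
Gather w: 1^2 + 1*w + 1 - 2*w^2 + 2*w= -2*w^2 + 3*w + 2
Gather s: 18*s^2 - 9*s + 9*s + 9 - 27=18*s^2 - 18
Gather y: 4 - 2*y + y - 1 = 3 - y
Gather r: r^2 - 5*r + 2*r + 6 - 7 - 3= r^2 - 3*r - 4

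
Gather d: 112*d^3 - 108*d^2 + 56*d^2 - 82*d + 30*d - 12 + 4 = 112*d^3 - 52*d^2 - 52*d - 8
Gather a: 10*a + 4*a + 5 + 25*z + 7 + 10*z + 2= 14*a + 35*z + 14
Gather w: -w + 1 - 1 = -w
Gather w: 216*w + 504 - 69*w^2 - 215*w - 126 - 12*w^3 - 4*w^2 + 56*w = -12*w^3 - 73*w^2 + 57*w + 378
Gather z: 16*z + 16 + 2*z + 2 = 18*z + 18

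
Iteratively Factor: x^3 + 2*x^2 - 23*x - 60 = (x + 4)*(x^2 - 2*x - 15) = (x - 5)*(x + 4)*(x + 3)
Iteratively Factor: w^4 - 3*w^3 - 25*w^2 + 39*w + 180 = (w - 5)*(w^3 + 2*w^2 - 15*w - 36) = (w - 5)*(w + 3)*(w^2 - w - 12) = (w - 5)*(w + 3)^2*(w - 4)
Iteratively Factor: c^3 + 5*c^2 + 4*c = (c)*(c^2 + 5*c + 4) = c*(c + 4)*(c + 1)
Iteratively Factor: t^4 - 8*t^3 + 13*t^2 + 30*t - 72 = (t - 3)*(t^3 - 5*t^2 - 2*t + 24) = (t - 4)*(t - 3)*(t^2 - t - 6) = (t - 4)*(t - 3)^2*(t + 2)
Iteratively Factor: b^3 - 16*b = (b + 4)*(b^2 - 4*b) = (b - 4)*(b + 4)*(b)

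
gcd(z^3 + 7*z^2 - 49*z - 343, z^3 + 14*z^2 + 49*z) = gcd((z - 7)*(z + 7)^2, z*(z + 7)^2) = z^2 + 14*z + 49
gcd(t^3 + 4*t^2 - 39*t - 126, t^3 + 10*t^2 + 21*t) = t^2 + 10*t + 21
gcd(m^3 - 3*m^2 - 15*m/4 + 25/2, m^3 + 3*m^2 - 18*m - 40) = m + 2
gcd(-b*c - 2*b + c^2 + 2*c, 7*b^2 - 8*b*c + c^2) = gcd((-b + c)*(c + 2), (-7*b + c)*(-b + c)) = b - c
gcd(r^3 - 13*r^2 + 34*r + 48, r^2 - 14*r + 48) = r^2 - 14*r + 48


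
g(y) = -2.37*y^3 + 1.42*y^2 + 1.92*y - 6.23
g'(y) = -7.11*y^2 + 2.84*y + 1.92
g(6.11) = -482.08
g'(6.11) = -246.16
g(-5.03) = 321.65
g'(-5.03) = -192.25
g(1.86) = -13.00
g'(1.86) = -17.40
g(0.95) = -5.16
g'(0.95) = -1.80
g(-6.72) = 764.20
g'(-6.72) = -338.24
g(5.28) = -305.36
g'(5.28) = -181.30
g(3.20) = -63.21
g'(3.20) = -61.80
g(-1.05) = -3.94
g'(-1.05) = -8.90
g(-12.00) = 4270.57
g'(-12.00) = -1056.00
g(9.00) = -1601.66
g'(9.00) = -548.43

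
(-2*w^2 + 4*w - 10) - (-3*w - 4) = -2*w^2 + 7*w - 6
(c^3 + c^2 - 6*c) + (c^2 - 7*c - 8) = c^3 + 2*c^2 - 13*c - 8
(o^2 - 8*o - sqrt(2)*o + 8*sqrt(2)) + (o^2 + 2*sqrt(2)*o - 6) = 2*o^2 - 8*o + sqrt(2)*o - 6 + 8*sqrt(2)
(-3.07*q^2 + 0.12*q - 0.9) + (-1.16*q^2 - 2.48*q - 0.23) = -4.23*q^2 - 2.36*q - 1.13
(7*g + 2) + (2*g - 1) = 9*g + 1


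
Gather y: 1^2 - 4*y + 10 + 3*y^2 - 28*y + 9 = 3*y^2 - 32*y + 20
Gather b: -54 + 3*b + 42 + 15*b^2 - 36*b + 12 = 15*b^2 - 33*b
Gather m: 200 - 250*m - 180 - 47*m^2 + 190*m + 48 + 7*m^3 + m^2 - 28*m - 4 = 7*m^3 - 46*m^2 - 88*m + 64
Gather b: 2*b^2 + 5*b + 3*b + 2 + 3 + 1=2*b^2 + 8*b + 6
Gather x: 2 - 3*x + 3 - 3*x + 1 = 6 - 6*x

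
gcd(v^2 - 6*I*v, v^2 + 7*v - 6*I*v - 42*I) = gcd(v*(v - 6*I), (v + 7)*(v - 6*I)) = v - 6*I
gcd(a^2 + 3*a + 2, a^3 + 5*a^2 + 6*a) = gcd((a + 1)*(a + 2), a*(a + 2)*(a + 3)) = a + 2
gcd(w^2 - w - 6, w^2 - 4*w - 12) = w + 2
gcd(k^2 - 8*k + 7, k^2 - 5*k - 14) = k - 7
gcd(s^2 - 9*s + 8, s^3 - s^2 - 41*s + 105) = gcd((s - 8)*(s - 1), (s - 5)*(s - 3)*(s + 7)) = 1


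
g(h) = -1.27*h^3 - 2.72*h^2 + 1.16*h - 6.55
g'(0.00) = 1.16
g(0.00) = -6.55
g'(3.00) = -49.45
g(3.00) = -61.84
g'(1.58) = -16.95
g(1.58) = -16.52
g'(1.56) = -16.60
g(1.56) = -16.18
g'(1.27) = -11.89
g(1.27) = -12.07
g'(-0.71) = 3.10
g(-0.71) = -8.29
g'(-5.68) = -90.86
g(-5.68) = 131.84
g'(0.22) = -0.22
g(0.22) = -6.44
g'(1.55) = -16.43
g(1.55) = -16.02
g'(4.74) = -110.23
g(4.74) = -197.41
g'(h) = -3.81*h^2 - 5.44*h + 1.16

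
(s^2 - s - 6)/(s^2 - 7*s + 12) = (s + 2)/(s - 4)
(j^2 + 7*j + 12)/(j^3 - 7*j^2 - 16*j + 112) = (j + 3)/(j^2 - 11*j + 28)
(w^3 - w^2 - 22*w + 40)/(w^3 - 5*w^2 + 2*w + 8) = (w + 5)/(w + 1)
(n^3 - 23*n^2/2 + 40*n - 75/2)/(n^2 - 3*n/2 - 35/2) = (2*n^2 - 13*n + 15)/(2*n + 7)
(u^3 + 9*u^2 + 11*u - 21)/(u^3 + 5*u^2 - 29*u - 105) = (u - 1)/(u - 5)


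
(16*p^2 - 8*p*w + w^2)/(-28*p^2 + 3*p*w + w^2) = (-4*p + w)/(7*p + w)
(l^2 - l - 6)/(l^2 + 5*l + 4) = (l^2 - l - 6)/(l^2 + 5*l + 4)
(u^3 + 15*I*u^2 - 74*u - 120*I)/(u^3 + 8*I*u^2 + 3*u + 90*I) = (u + 4*I)/(u - 3*I)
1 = 1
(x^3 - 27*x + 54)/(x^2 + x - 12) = (x^2 + 3*x - 18)/(x + 4)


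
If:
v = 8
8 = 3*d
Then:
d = 8/3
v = 8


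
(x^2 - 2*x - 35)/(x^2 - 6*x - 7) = (x + 5)/(x + 1)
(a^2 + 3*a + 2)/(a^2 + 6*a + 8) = (a + 1)/(a + 4)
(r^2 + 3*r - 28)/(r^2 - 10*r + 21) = (r^2 + 3*r - 28)/(r^2 - 10*r + 21)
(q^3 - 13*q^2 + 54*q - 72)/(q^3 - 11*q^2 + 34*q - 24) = (q - 3)/(q - 1)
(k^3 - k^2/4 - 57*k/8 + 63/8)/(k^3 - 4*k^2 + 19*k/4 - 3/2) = (4*k^2 + 5*k - 21)/(2*(2*k^2 - 5*k + 2))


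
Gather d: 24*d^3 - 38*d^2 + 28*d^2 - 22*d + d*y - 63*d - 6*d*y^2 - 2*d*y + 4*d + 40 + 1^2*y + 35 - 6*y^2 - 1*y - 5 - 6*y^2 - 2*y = 24*d^3 - 10*d^2 + d*(-6*y^2 - y - 81) - 12*y^2 - 2*y + 70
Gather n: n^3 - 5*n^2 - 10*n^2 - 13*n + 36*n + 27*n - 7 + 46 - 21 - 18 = n^3 - 15*n^2 + 50*n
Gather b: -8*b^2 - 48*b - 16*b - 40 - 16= -8*b^2 - 64*b - 56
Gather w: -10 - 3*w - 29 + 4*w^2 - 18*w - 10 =4*w^2 - 21*w - 49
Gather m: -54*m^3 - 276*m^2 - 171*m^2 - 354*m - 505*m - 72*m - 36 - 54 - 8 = -54*m^3 - 447*m^2 - 931*m - 98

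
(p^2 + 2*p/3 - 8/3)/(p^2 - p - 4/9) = 3*(p + 2)/(3*p + 1)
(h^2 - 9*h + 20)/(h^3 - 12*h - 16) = (h - 5)/(h^2 + 4*h + 4)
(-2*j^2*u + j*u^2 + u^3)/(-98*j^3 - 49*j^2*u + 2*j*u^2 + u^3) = u*(-j + u)/(-49*j^2 + u^2)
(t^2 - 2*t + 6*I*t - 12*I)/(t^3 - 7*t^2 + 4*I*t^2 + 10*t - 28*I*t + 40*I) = (t + 6*I)/(t^2 + t*(-5 + 4*I) - 20*I)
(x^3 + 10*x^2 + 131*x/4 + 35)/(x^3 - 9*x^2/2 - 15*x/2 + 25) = (x^2 + 15*x/2 + 14)/(x^2 - 7*x + 10)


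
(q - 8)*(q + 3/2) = q^2 - 13*q/2 - 12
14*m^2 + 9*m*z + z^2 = (2*m + z)*(7*m + z)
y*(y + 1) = y^2 + y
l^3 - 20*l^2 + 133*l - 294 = (l - 7)^2*(l - 6)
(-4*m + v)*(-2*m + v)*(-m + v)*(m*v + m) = -8*m^4*v - 8*m^4 + 14*m^3*v^2 + 14*m^3*v - 7*m^2*v^3 - 7*m^2*v^2 + m*v^4 + m*v^3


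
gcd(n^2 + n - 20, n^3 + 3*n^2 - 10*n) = n + 5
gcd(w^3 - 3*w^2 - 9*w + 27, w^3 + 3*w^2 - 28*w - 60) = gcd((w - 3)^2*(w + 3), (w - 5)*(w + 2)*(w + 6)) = 1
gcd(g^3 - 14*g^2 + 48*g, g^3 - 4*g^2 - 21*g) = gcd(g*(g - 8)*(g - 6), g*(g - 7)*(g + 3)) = g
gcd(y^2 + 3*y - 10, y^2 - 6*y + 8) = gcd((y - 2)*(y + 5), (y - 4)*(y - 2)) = y - 2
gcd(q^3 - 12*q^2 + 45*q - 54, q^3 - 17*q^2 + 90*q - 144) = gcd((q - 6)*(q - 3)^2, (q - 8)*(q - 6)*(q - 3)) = q^2 - 9*q + 18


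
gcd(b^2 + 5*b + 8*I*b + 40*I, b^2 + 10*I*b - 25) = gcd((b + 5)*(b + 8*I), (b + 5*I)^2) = 1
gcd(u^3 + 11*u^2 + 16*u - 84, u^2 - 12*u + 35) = 1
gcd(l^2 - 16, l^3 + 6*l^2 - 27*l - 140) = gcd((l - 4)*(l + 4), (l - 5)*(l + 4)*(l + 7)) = l + 4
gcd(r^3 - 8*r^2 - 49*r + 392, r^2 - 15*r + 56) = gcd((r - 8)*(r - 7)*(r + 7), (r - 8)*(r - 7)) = r^2 - 15*r + 56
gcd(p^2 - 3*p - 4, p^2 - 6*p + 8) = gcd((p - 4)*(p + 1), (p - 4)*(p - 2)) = p - 4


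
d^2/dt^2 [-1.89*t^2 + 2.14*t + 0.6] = -3.78000000000000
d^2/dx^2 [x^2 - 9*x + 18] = 2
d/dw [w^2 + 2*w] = 2*w + 2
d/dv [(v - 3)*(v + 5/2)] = 2*v - 1/2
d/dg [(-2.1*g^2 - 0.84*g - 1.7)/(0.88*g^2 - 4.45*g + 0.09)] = (10.0842*g^2 + 2.614*g - 7.6406)/(0.7744*g^4 - 7.832*g^3 + 19.9609*g^2 - 0.801*g + 0.0081)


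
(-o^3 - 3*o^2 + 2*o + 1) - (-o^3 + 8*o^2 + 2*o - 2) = 3 - 11*o^2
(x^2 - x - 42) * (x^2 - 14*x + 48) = x^4 - 15*x^3 + 20*x^2 + 540*x - 2016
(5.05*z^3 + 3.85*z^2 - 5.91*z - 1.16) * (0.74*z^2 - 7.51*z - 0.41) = 3.737*z^5 - 35.0765*z^4 - 35.3574*z^3 + 41.9472*z^2 + 11.1347*z + 0.4756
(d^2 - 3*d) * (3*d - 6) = 3*d^3 - 15*d^2 + 18*d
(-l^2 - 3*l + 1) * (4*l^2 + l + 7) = -4*l^4 - 13*l^3 - 6*l^2 - 20*l + 7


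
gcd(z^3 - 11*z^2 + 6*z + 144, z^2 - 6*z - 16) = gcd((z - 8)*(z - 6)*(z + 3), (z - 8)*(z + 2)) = z - 8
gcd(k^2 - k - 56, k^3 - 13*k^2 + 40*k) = k - 8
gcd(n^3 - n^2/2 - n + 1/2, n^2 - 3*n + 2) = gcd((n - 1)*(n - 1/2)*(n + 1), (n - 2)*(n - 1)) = n - 1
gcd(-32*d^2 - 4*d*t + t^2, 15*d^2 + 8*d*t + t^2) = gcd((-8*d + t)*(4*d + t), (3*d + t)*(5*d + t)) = 1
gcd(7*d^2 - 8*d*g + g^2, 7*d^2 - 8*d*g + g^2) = 7*d^2 - 8*d*g + g^2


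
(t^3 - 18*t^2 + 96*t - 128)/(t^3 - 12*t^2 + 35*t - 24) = (t^2 - 10*t + 16)/(t^2 - 4*t + 3)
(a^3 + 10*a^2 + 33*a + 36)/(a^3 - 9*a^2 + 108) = (a^2 + 7*a + 12)/(a^2 - 12*a + 36)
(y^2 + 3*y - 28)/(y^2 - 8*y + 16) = (y + 7)/(y - 4)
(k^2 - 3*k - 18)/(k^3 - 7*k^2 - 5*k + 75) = (k - 6)/(k^2 - 10*k + 25)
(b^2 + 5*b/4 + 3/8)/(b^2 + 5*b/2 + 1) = (b + 3/4)/(b + 2)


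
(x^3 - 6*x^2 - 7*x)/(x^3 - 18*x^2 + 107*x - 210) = x*(x + 1)/(x^2 - 11*x + 30)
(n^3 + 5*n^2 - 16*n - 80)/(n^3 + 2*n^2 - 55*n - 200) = (n^2 - 16)/(n^2 - 3*n - 40)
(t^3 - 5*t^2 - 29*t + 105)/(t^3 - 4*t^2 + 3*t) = (t^2 - 2*t - 35)/(t*(t - 1))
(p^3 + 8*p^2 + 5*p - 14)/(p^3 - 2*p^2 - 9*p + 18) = (p^3 + 8*p^2 + 5*p - 14)/(p^3 - 2*p^2 - 9*p + 18)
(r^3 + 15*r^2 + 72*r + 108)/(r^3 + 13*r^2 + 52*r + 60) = (r^2 + 9*r + 18)/(r^2 + 7*r + 10)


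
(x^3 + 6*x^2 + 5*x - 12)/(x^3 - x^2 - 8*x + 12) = (x^2 + 3*x - 4)/(x^2 - 4*x + 4)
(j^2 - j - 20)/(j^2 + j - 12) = (j - 5)/(j - 3)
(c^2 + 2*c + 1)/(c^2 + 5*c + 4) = (c + 1)/(c + 4)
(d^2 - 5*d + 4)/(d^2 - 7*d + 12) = (d - 1)/(d - 3)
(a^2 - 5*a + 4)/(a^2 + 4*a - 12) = (a^2 - 5*a + 4)/(a^2 + 4*a - 12)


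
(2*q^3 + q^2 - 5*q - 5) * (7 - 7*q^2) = -14*q^5 - 7*q^4 + 49*q^3 + 42*q^2 - 35*q - 35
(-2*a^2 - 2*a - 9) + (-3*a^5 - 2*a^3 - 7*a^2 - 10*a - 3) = -3*a^5 - 2*a^3 - 9*a^2 - 12*a - 12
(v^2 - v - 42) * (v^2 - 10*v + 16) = v^4 - 11*v^3 - 16*v^2 + 404*v - 672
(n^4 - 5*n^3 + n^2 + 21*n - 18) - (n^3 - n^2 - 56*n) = n^4 - 6*n^3 + 2*n^2 + 77*n - 18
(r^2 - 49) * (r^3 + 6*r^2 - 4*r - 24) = r^5 + 6*r^4 - 53*r^3 - 318*r^2 + 196*r + 1176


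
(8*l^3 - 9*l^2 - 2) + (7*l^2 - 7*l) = 8*l^3 - 2*l^2 - 7*l - 2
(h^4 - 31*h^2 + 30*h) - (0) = h^4 - 31*h^2 + 30*h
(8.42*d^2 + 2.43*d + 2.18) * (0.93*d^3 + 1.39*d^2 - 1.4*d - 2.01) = 7.8306*d^5 + 13.9637*d^4 - 6.3829*d^3 - 17.296*d^2 - 7.9363*d - 4.3818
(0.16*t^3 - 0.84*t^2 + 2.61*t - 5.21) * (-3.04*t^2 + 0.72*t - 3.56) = -0.4864*t^5 + 2.6688*t^4 - 9.1088*t^3 + 20.708*t^2 - 13.0428*t + 18.5476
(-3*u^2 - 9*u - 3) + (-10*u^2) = -13*u^2 - 9*u - 3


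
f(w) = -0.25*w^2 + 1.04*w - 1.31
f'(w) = 1.04 - 0.5*w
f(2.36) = -0.25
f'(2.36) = -0.14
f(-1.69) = -3.78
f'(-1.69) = 1.88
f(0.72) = -0.69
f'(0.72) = 0.68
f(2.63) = -0.30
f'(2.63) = -0.28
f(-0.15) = -1.47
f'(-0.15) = 1.12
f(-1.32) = -3.12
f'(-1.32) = 1.70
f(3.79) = -0.96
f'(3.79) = -0.86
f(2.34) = -0.25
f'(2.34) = -0.13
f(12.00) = -24.83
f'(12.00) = -4.96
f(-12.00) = -49.79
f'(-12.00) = 7.04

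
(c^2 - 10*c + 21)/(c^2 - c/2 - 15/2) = 2*(c - 7)/(2*c + 5)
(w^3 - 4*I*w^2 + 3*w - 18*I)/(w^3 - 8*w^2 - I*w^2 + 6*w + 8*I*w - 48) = (w - 3*I)/(w - 8)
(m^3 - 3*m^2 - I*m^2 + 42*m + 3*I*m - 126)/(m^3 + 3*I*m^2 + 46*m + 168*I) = (m - 3)/(m + 4*I)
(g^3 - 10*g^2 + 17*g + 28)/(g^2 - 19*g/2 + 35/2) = 2*(g^2 - 3*g - 4)/(2*g - 5)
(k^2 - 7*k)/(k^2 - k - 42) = k/(k + 6)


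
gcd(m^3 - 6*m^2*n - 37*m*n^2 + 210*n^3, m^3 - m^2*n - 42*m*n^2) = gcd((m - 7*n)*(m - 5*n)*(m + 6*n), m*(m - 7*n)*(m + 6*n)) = m^2 - m*n - 42*n^2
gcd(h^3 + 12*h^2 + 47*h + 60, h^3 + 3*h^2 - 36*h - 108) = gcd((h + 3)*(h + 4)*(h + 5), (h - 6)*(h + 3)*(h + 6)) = h + 3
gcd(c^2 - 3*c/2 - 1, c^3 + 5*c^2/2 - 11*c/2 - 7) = c - 2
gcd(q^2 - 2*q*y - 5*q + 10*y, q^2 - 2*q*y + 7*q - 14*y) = -q + 2*y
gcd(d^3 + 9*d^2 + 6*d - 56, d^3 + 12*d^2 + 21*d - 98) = d^2 + 5*d - 14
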